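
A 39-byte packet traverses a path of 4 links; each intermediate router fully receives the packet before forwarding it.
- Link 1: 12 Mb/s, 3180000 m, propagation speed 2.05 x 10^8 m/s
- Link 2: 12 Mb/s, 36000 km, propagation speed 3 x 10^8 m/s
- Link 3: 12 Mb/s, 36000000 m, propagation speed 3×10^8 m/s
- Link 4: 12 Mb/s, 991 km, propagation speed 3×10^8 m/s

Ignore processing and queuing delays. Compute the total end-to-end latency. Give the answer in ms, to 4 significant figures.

258.9 ms

L = 39 × 8 = 312 bits.
Transmission delay per hop = L/R = 312/12000000 = 0.026 ms; 4 hops → 0.104 ms.
Propagation delays (d/s per hop): 15.5122, 120, 120, 3.30333 ms; sum = 258.816 ms.
End-to-end = 258.9 ms.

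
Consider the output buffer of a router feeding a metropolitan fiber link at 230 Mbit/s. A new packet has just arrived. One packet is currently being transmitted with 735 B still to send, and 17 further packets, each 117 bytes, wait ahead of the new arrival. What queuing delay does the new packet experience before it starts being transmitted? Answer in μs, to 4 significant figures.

Each queued packet: L/R = 936/230000000 = 4.06957 μs.
17 queued → 69.1826 μs.
Plus remaining 5880 bits of current packet: 25.5652 μs.
Queuing delay = 94.75 μs.

94.75 μs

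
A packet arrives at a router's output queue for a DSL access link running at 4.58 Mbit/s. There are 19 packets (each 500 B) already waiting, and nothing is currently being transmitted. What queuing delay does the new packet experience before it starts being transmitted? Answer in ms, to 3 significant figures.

16.6 ms

Each queued packet: L/R = 4000/4580000 = 0.873362 ms.
19 queued → 16.5939 ms.
Queuing delay = 16.6 ms.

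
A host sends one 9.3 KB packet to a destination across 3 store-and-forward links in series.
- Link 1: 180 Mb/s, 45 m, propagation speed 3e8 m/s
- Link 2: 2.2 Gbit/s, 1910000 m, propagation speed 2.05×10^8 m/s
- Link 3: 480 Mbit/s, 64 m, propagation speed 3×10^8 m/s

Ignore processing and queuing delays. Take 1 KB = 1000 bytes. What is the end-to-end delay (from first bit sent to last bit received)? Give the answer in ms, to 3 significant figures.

9.92 ms

L = 74400 bits.
Transmission delays (L/R per hop): 0.413333, 0.0338182, 0.155 ms; sum = 0.602152 ms.
Propagation delays (d/s per hop): 0.00015, 9.31707, 0.000213333 ms; sum = 9.31744 ms.
End-to-end = 9.92 ms.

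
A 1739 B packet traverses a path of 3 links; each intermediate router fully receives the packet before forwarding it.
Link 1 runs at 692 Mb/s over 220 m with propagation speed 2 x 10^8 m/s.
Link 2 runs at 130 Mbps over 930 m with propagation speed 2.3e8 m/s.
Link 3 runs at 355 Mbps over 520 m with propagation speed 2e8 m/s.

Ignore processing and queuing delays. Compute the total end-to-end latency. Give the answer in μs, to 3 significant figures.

174 μs

L = 1739 × 8 = 13912 bits.
Transmission delays (L/R per hop): 20.104, 107.015, 39.1887 μs; sum = 166.308 μs.
Propagation delays (d/s per hop): 1.1, 4.04348, 2.6 μs; sum = 7.74348 μs.
End-to-end = 174 μs.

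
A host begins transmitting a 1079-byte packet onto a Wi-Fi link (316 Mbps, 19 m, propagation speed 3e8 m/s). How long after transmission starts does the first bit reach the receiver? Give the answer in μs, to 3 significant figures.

0.0633 μs

First bit experiences only propagation delay: d/s = 19/300000000 = 0.0633 μs.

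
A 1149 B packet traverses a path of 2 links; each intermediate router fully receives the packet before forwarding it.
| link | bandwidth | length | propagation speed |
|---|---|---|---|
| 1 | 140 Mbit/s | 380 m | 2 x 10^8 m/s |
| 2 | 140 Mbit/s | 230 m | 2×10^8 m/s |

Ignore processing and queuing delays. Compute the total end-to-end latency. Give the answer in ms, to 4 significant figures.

L = 1149 × 8 = 9192 bits.
Transmission delay per hop = L/R = 9192/140000000 = 0.0656571 ms; 2 hops → 0.131314 ms.
Propagation delays (d/s per hop): 0.0019, 0.00115 ms; sum = 0.00305 ms.
End-to-end = 0.1344 ms.

0.1344 ms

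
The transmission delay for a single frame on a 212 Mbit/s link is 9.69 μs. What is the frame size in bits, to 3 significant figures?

L = R × t_tx = 212000000 b/s × 9.69e-06 s = 2054.28 bits.

2050 bits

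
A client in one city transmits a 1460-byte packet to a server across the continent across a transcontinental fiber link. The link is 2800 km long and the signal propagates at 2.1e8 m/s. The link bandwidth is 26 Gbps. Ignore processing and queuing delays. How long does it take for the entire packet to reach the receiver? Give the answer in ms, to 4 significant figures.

13.33 ms

L = 1460 × 8 = 11680 bits.
Transmission delay = L/R = 11680 / 26000000000 = 0.000449231 ms.
Propagation delay = d/s = 2800000 m / 210000000 m/s = 13.3333 ms.
Total = 13.33 ms.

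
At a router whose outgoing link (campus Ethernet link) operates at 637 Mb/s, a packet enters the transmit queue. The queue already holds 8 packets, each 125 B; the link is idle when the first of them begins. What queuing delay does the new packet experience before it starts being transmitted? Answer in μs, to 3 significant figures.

Each queued packet: L/R = 1000/637000000 = 1.56986 μs.
8 queued → 12.5589 μs.
Queuing delay = 12.6 μs.

12.6 μs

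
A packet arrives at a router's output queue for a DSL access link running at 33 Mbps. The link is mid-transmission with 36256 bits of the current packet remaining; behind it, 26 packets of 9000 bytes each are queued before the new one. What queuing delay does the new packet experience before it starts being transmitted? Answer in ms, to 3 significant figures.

Each queued packet: L/R = 72000/33000000 = 2.18182 ms.
26 queued → 56.7273 ms.
Plus remaining 36256 bits of current packet: 1.09867 ms.
Queuing delay = 57.8 ms.

57.8 ms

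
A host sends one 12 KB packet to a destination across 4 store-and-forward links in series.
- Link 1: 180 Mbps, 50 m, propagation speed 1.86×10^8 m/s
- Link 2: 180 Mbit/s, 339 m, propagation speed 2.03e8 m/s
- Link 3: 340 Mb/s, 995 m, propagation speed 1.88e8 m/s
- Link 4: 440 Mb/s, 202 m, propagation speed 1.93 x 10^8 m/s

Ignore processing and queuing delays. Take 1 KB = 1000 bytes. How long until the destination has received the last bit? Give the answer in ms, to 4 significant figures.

1.575 ms

L = 96000 bits.
Transmission delays (L/R per hop): 0.533333, 0.533333, 0.282353, 0.218182 ms; sum = 1.5672 ms.
Propagation delays (d/s per hop): 0.000268817, 0.00166995, 0.00529255, 0.00104663 ms; sum = 0.00827795 ms.
End-to-end = 1.575 ms.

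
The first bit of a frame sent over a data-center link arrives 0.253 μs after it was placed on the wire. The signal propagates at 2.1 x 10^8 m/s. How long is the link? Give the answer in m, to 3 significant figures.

d = s × t_prop = 210000000 × 2.53e-07 = 53.1 m.

53.1 m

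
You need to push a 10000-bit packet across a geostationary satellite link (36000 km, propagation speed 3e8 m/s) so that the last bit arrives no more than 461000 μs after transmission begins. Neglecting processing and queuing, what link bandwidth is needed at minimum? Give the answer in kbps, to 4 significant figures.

29.33 kbps

Propagation delay = 36000000 / 300000000 = 120000 μs.
Transmission budget = 461000 − 120000 = 341000 μs.
R ≥ L / t_tx = 10000 bits / 0.341 s = 29.33 kbps.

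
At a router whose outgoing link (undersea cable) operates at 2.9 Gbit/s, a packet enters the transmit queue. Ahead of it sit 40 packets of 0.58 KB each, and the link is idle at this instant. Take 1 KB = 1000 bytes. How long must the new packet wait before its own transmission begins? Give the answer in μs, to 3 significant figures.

64.0 μs

Each queued packet: L/R = 4640/2900000000 = 1.6 μs.
40 queued → 64 μs.
Queuing delay = 64.0 μs.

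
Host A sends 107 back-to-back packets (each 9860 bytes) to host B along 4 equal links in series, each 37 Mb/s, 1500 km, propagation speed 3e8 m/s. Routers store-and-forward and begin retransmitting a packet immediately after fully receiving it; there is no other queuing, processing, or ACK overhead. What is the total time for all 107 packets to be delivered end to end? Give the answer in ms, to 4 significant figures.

Per-hop transmission t_tx = L/R = 78880/37000000 = 2.13189 ms.
Per-hop propagation t_prop = 1500000/300000000 = 5 ms.
Pipeline fill: first packet needs 4·t_tx to clear all hops; remaining 106 packets each add one t_tx.
Total = (4+107-1)·t_tx + 4·t_prop = 110·2.13189 + 4·5 = 254.5 ms.

254.5 ms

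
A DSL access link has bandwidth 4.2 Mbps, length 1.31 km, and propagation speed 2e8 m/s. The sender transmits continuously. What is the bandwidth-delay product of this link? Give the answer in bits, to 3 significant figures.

27.5 bits

Propagation delay = 1310 / 200000000 = 6.55e-06 s.
BDP = R × t_prop = 4200000 × 6.55e-06 = 27.51 bits.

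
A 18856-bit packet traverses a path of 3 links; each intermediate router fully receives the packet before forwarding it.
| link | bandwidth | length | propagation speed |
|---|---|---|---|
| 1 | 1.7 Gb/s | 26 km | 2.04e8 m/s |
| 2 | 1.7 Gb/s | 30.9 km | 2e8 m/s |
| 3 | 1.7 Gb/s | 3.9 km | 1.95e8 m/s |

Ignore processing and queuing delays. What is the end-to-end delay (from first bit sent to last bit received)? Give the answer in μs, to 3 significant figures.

335 μs

Transmission delay per hop = L/R = 18856/1700000000 = 11.0918 μs; 3 hops → 33.2753 μs.
Propagation delays (d/s per hop): 127.451, 154.5, 20 μs; sum = 301.951 μs.
End-to-end = 335 μs.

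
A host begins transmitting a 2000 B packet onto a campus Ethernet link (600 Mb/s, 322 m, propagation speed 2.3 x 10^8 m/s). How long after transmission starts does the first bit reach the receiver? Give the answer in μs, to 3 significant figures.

1.40 μs

First bit experiences only propagation delay: d/s = 322/2.3e+08 = 1.40 μs.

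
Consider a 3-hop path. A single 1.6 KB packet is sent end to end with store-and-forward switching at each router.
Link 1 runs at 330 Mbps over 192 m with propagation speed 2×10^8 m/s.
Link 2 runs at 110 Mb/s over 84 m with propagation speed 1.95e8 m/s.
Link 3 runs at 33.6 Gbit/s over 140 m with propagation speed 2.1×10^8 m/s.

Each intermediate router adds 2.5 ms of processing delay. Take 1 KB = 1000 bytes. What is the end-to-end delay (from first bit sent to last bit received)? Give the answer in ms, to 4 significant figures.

L = 12800 bits.
Transmission delays (L/R per hop): 0.0387879, 0.116364, 0.000380952 ms; sum = 0.155532 ms.
Propagation delays (d/s per hop): 0.00096, 0.000430769, 0.000666667 ms; sum = 0.00205744 ms.
Processing at 2 router(s): 2 × 2.5 ms = 5 ms.
End-to-end = 5.158 ms.

5.158 ms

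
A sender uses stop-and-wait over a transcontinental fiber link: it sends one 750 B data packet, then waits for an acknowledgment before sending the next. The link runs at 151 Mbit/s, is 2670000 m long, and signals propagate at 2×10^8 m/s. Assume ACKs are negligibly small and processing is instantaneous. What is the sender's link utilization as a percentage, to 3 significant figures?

0.149 %

t_tx = L/R = 6000/151000000 = 3.97351e-05 s.
t_prop = 2670000/200000000 = 0.01335 s; RTT = 0.0267 s.
Cycle = t_tx + RTT = 0.0267397 s.
Utilization = t_tx / cycle = 3.97351e-05/0.0267397 = 0.149 %.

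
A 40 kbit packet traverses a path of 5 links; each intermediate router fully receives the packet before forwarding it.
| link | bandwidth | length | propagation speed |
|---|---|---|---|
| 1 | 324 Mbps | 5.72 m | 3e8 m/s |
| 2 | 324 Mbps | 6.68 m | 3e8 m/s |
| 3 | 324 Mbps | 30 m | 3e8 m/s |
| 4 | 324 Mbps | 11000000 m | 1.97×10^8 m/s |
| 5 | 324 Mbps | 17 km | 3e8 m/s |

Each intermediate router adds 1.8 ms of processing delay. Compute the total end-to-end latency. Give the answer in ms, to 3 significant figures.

L = 40000 bits.
Transmission delay per hop = L/R = 40000/324000000 = 0.123457 ms; 5 hops → 0.617284 ms.
Propagation delays (d/s per hop): 1.90667e-05, 2.22667e-05, 0.0001, 55.8376, 0.0566667 ms; sum = 55.8944 ms.
Processing at 4 router(s): 4 × 1.8 ms = 7.2 ms.
End-to-end = 63.7 ms.

63.7 ms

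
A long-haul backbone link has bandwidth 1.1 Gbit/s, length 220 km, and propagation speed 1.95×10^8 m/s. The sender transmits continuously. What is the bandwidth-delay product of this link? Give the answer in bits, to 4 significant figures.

Propagation delay = 220000 / 195000000 = 0.00112821 s.
BDP = R × t_prop = 1100000000 × 0.00112821 = 1241030 bits.

1241000 bits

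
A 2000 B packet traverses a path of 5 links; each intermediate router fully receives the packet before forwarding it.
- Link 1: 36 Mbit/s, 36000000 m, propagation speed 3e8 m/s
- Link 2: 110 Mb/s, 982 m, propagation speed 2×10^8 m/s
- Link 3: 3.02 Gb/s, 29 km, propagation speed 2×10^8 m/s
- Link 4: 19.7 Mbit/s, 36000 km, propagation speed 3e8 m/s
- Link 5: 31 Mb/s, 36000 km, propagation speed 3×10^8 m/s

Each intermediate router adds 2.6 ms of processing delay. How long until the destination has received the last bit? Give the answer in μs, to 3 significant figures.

L = 2000 × 8 = 16000 bits.
Transmission delays (L/R per hop): 444.444, 145.455, 5.29801, 812.183, 516.129 μs; sum = 1923.51 μs.
Propagation delays (d/s per hop): 120000, 4.91, 145, 120000, 120000 μs; sum = 360150 μs.
Processing at 4 router(s): 4 × 2.6 ms = 10400 μs.
End-to-end = 372000 μs.

372000 μs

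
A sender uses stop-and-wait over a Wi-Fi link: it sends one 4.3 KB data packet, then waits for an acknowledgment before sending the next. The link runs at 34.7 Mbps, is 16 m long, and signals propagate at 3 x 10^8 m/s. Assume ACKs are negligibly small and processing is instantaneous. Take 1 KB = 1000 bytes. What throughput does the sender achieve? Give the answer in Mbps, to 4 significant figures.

34.70 Mbps

t_tx = L/R = 34400/34700000 = 0.000991354 s.
t_prop = 16/300000000 = 5.33333e-08 s; RTT = 1.06667e-07 s.
Cycle = t_tx + RTT = 0.000991461 s.
Throughput = L / cycle = 34400 / 0.000991461 = 34.70 Mbps.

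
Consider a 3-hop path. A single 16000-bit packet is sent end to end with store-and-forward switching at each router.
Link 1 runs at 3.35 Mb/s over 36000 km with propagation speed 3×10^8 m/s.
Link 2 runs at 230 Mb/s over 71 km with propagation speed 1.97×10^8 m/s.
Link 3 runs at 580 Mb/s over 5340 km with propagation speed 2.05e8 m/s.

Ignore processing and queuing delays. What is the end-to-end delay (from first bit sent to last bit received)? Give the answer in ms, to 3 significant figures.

151 ms

Transmission delays (L/R per hop): 4.77612, 0.0695652, 0.0275862 ms; sum = 4.87327 ms.
Propagation delays (d/s per hop): 120, 0.360406, 26.0488 ms; sum = 146.409 ms.
End-to-end = 151 ms.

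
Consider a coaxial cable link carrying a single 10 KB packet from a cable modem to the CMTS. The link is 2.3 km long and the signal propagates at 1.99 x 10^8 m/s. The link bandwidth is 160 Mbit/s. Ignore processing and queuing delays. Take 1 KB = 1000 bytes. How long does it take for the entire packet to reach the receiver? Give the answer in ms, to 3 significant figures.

0.512 ms

L = 80000 bits.
Transmission delay = L/R = 80000 / 160000000 = 0.5 ms.
Propagation delay = d/s = 2300 m / 199000000 m/s = 0.0115578 ms.
Total = 0.512 ms.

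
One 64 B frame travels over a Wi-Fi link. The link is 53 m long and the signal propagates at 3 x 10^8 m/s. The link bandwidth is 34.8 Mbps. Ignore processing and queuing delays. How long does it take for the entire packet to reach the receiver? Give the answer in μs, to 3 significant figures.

14.9 μs

L = 64 × 8 = 512 bits.
Transmission delay = L/R = 512 / 34800000 = 14.7126 μs.
Propagation delay = d/s = 53 m / 300000000 m/s = 0.176667 μs.
Total = 14.9 μs.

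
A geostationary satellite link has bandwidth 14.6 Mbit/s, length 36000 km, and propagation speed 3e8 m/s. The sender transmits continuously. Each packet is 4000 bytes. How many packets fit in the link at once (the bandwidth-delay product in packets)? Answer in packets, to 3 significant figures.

Propagation delay = 36000000 / 300000000 = 0.12 s.
BDP = R × t_prop = 14600000 × 0.12 = 1752000 bits.
In packets of 32000 bits: 54.8 packets.

54.8 packets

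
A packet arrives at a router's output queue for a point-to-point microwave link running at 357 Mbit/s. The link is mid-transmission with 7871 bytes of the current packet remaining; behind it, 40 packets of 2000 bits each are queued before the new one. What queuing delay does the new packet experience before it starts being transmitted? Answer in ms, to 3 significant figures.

0.400 ms

Each queued packet: L/R = 2000/357000000 = 0.00560224 ms.
40 queued → 0.22409 ms.
Plus remaining 62968 bits of current packet: 0.176381 ms.
Queuing delay = 0.400 ms.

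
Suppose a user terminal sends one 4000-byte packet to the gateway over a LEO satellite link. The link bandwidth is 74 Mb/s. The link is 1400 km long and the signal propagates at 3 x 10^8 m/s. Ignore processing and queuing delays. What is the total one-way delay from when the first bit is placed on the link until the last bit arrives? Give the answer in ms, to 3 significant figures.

5.10 ms

L = 4000 × 8 = 32000 bits.
Transmission delay = L/R = 32000 / 74000000 = 0.432432 ms.
Propagation delay = d/s = 1400000 m / 300000000 m/s = 4.66667 ms.
Total = 5.10 ms.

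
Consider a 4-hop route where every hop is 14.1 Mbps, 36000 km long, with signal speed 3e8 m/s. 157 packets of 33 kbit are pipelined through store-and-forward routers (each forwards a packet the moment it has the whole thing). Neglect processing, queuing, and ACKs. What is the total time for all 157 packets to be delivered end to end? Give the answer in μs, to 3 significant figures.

854000 μs

Per-hop transmission t_tx = L/R = 33000/14100000 = 2340.43 μs.
Per-hop propagation t_prop = 36000000/300000000 = 120000 μs.
Pipeline fill: first packet needs 4·t_tx to clear all hops; remaining 156 packets each add one t_tx.
Total = (4+157-1)·t_tx + 4·t_prop = 160·2340.43 + 4·120000 = 854000 μs.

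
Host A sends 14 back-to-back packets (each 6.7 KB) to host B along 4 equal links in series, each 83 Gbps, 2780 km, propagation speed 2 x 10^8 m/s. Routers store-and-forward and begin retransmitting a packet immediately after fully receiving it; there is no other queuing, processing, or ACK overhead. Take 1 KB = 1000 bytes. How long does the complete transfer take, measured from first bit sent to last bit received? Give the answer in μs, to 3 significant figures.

Per-hop transmission t_tx = L/R = 53600/83000000000 = 0.645783 μs.
Per-hop propagation t_prop = 2780000/200000000 = 13900 μs.
Pipeline fill: first packet needs 4·t_tx to clear all hops; remaining 13 packets each add one t_tx.
Total = (4+14-1)·t_tx + 4·t_prop = 17·0.645783 + 4·13900 = 55600 μs.

55600 μs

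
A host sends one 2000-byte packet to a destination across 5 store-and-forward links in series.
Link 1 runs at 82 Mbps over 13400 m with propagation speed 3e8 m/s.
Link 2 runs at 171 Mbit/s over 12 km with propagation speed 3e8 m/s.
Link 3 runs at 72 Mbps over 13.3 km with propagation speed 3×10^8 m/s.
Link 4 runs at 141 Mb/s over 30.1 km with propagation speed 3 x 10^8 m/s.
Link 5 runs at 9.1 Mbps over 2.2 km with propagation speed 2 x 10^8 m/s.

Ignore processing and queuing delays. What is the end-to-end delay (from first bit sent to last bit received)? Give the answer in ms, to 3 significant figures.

L = 2000 × 8 = 16000 bits.
Transmission delays (L/R per hop): 0.195122, 0.0935673, 0.222222, 0.113475, 1.75824 ms; sum = 2.38263 ms.
Propagation delays (d/s per hop): 0.0446667, 0.04, 0.0443333, 0.100333, 0.011 ms; sum = 0.240333 ms.
End-to-end = 2.62 ms.

2.62 ms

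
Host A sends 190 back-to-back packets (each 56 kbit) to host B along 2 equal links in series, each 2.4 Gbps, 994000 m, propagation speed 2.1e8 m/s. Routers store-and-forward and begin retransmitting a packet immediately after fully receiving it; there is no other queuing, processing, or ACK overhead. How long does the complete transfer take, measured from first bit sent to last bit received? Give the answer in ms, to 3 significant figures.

Per-hop transmission t_tx = L/R = 56000/2400000000 = 0.0233333 ms.
Per-hop propagation t_prop = 994000/210000000 = 4.73333 ms.
Pipeline fill: first packet needs 2·t_tx to clear all hops; remaining 189 packets each add one t_tx.
Total = (2+190-1)·t_tx + 2·t_prop = 191·0.0233333 + 2·4.73333 = 13.9 ms.

13.9 ms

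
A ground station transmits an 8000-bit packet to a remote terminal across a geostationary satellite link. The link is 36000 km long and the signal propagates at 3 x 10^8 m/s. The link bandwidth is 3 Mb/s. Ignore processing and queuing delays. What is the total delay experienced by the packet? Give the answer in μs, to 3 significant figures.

Transmission delay = L/R = 8000 / 3000000 = 2666.67 μs.
Propagation delay = d/s = 36000000 m / 300000000 m/s = 120000 μs.
Total = 123000 μs.

123000 μs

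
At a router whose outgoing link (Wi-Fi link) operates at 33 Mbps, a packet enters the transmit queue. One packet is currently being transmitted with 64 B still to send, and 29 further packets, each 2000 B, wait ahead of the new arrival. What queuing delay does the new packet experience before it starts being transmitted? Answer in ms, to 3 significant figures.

14.1 ms

Each queued packet: L/R = 16000/33000000 = 0.484848 ms.
29 queued → 14.0606 ms.
Plus remaining 512 bits of current packet: 0.0155152 ms.
Queuing delay = 14.1 ms.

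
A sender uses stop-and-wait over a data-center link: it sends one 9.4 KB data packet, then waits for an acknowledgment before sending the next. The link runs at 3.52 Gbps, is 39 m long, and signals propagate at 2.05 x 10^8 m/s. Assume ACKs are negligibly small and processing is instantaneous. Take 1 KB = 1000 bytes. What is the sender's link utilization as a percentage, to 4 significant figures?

t_tx = L/R = 75200/3520000000 = 2.13636e-05 s.
t_prop = 39/2.05e+08 = 1.90244e-07 s; RTT = 3.80488e-07 s.
Cycle = t_tx + RTT = 2.17441e-05 s.
Utilization = t_tx / cycle = 2.13636e-05/2.17441e-05 = 98.25 %.

98.25 %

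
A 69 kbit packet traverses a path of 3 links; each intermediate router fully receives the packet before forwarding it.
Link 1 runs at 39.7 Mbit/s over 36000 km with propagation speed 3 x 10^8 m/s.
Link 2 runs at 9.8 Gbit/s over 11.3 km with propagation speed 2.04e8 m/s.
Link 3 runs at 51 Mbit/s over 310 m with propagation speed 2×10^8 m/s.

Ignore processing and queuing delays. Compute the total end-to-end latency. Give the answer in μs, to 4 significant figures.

L = 69000 bits.
Transmission delays (L/R per hop): 1738.04, 7.04082, 1352.94 μs; sum = 3098.02 μs.
Propagation delays (d/s per hop): 120000, 55.3922, 1.55 μs; sum = 120057 μs.
End-to-end = 123200 μs.

123200 μs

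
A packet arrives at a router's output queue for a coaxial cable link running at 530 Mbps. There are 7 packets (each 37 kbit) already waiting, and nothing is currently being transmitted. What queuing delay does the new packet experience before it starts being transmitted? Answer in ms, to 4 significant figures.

Each queued packet: L/R = 37000/530000000 = 0.0698113 ms.
7 queued → 0.488679 ms.
Queuing delay = 0.4887 ms.

0.4887 ms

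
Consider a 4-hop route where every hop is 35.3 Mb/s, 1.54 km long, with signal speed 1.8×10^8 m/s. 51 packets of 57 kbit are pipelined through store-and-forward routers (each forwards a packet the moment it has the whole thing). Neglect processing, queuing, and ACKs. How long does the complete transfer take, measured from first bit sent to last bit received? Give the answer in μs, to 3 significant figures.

Per-hop transmission t_tx = L/R = 57000/35300000 = 1614.73 μs.
Per-hop propagation t_prop = 1540/180000000 = 8.55556 μs.
Pipeline fill: first packet needs 4·t_tx to clear all hops; remaining 50 packets each add one t_tx.
Total = (4+51-1)·t_tx + 4·t_prop = 54·1614.73 + 4·8.55556 = 87200 μs.

87200 μs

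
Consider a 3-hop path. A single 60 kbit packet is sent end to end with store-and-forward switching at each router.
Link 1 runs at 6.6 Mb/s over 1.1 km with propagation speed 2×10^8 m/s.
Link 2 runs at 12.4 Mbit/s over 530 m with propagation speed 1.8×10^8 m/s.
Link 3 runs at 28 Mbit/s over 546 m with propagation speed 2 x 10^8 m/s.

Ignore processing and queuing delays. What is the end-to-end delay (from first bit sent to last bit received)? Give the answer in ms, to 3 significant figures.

L = 60000 bits.
Transmission delays (L/R per hop): 9.09091, 4.83871, 2.14286 ms; sum = 16.0725 ms.
Propagation delays (d/s per hop): 0.0055, 0.00294444, 0.00273 ms; sum = 0.0111744 ms.
End-to-end = 16.1 ms.

16.1 ms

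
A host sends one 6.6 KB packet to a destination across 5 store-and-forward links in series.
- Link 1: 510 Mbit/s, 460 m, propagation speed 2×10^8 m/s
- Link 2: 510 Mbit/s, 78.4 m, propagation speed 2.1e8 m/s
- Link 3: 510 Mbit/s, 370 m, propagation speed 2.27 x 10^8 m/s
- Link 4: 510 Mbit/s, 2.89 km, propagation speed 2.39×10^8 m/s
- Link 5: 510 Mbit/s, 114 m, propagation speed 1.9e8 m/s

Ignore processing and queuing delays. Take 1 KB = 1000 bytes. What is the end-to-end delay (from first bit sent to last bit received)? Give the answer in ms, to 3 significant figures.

L = 52800 bits.
Transmission delay per hop = L/R = 52800/510000000 = 0.103529 ms; 5 hops → 0.517647 ms.
Propagation delays (d/s per hop): 0.0023, 0.000373333, 0.00162996, 0.0120921, 0.0006 ms; sum = 0.0169953 ms.
End-to-end = 0.535 ms.

0.535 ms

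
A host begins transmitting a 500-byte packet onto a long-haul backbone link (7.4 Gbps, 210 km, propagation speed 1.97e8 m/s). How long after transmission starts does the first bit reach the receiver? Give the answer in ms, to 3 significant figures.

First bit experiences only propagation delay: d/s = 210000/197000000 = 1.07 ms.

1.07 ms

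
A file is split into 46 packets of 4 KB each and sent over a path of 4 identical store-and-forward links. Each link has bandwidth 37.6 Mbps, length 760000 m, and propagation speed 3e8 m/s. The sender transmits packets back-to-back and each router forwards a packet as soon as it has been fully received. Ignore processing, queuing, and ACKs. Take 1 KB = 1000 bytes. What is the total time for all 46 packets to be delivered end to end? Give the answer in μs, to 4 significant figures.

51840 μs

Per-hop transmission t_tx = L/R = 32000/37600000 = 851.064 μs.
Per-hop propagation t_prop = 760000/300000000 = 2533.33 μs.
Pipeline fill: first packet needs 4·t_tx to clear all hops; remaining 45 packets each add one t_tx.
Total = (4+46-1)·t_tx + 4·t_prop = 49·851.064 + 4·2533.33 = 51840 μs.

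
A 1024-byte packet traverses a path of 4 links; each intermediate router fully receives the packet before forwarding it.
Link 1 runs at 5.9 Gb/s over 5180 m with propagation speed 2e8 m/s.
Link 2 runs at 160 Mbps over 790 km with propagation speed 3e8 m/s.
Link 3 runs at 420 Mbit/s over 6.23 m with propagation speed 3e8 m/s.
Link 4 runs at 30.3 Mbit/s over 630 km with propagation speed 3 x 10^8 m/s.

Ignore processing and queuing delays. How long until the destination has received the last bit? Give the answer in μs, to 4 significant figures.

5102 μs

L = 1024 × 8 = 8192 bits.
Transmission delays (L/R per hop): 1.38847, 51.2, 19.5048, 270.363 μs; sum = 342.456 μs.
Propagation delays (d/s per hop): 25.9, 2633.33, 0.0207667, 2100 μs; sum = 4759.25 μs.
End-to-end = 5102 μs.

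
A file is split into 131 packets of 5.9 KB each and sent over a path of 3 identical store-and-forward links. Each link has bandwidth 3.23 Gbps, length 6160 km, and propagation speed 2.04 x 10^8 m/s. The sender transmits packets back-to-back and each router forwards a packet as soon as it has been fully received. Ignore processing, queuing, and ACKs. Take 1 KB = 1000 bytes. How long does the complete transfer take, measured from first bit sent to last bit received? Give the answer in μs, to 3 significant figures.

Per-hop transmission t_tx = L/R = 47200/3230000000 = 14.613 μs.
Per-hop propagation t_prop = 6160000/204000000 = 30196.1 μs.
Pipeline fill: first packet needs 3·t_tx to clear all hops; remaining 130 packets each add one t_tx.
Total = (3+131-1)·t_tx + 3·t_prop = 133·14.613 + 3·30196.1 = 92500 μs.

92500 μs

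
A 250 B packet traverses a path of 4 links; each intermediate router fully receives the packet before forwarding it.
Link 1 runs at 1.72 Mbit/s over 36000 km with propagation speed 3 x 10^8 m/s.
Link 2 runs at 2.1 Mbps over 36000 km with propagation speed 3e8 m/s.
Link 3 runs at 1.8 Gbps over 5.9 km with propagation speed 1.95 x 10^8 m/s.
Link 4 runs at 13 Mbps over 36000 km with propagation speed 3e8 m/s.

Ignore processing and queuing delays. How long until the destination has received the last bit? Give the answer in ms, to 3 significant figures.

362 ms

L = 250 × 8 = 2000 bits.
Transmission delays (L/R per hop): 1.16279, 0.952381, 0.00111111, 0.153846 ms; sum = 2.27013 ms.
Propagation delays (d/s per hop): 120, 120, 0.0302564, 120 ms; sum = 360.03 ms.
End-to-end = 362 ms.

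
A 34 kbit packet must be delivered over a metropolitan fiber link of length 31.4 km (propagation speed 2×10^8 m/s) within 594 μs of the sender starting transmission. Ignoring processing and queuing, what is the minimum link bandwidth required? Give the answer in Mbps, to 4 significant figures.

Propagation delay = 31400 / 200000000 = 157 μs.
Transmission budget = 594 − 157 = 437 μs.
R ≥ L / t_tx = 34000 bits / 0.000437 s = 77.80 Mbps.

77.80 Mbps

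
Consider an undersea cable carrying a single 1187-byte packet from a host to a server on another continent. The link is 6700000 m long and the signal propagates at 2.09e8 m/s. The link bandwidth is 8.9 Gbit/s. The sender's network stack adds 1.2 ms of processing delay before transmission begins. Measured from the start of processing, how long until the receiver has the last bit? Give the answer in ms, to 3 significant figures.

L = 1187 × 8 = 9496 bits.
Transmission delay = L/R = 9496 / 8900000000 = 0.00106697 ms.
Propagation delay = d/s = 6700000 m / 209000000 m/s = 32.0574 ms.
Plus processing delay 1.2 ms = 1.2 ms.
Total = 33.3 ms.

33.3 ms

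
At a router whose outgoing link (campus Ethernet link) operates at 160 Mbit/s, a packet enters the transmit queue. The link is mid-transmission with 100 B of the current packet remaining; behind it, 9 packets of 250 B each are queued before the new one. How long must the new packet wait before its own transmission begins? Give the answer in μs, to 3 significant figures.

Each queued packet: L/R = 2000/160000000 = 12.5 μs.
9 queued → 112.5 μs.
Plus remaining 800 bits of current packet: 5 μs.
Queuing delay = 118 μs.

118 μs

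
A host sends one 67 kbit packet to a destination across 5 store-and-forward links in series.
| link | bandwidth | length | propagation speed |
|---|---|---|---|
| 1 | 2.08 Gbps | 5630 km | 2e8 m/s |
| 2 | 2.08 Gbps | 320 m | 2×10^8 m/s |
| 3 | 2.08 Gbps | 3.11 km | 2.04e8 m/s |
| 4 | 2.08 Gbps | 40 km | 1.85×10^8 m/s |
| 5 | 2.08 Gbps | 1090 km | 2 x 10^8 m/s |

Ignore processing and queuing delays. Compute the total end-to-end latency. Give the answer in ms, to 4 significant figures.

33.99 ms

L = 67000 bits.
Transmission delay per hop = L/R = 67000/2080000000 = 0.0322115 ms; 5 hops → 0.161058 ms.
Propagation delays (d/s per hop): 28.15, 0.0016, 0.0152451, 0.216216, 5.45 ms; sum = 33.8331 ms.
End-to-end = 33.99 ms.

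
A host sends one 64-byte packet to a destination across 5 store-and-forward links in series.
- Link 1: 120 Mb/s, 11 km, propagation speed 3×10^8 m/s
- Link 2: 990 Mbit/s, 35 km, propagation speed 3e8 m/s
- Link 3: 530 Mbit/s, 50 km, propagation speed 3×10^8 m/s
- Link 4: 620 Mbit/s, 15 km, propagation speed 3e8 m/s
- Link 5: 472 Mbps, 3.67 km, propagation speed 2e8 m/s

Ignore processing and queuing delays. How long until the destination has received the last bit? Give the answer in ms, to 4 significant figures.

L = 64 × 8 = 512 bits.
Transmission delays (L/R per hop): 0.00426667, 0.000517172, 0.000966038, 0.000825806, 0.00108475 ms; sum = 0.00766043 ms.
Propagation delays (d/s per hop): 0.0366667, 0.116667, 0.166667, 0.05, 0.01835 ms; sum = 0.38835 ms.
End-to-end = 0.3960 ms.

0.3960 ms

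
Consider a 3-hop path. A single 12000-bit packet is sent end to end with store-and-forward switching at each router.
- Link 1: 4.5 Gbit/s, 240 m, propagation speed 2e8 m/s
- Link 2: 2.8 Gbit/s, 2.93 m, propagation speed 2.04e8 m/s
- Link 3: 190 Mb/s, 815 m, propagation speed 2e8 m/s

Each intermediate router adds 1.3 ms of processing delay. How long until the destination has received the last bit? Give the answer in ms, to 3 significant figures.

Transmission delays (L/R per hop): 0.00266667, 0.00428571, 0.0631579 ms; sum = 0.0701103 ms.
Propagation delays (d/s per hop): 0.0012, 1.43627e-05, 0.004075 ms; sum = 0.00528936 ms.
Processing at 2 router(s): 2 × 1.3 ms = 2.6 ms.
End-to-end = 2.68 ms.

2.68 ms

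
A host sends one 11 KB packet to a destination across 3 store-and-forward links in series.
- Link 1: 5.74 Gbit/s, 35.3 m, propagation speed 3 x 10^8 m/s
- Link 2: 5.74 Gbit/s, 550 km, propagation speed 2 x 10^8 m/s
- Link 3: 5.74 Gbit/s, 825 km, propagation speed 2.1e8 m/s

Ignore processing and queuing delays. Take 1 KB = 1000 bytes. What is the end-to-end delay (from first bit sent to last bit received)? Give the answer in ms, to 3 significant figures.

L = 88000 bits.
Transmission delay per hop = L/R = 88000/5740000000 = 0.015331 ms; 3 hops → 0.045993 ms.
Propagation delays (d/s per hop): 0.000117667, 2.75, 3.92857 ms; sum = 6.67869 ms.
End-to-end = 6.72 ms.

6.72 ms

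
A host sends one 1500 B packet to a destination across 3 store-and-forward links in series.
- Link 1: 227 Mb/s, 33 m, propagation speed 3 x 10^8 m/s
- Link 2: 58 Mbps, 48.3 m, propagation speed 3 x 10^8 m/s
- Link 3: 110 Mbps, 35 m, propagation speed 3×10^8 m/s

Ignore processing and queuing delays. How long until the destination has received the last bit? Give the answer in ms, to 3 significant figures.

0.369 ms

L = 1500 × 8 = 12000 bits.
Transmission delays (L/R per hop): 0.0528634, 0.206897, 0.109091 ms; sum = 0.368851 ms.
Propagation delays (d/s per hop): 0.00011, 0.000161, 0.000116667 ms; sum = 0.000387667 ms.
End-to-end = 0.369 ms.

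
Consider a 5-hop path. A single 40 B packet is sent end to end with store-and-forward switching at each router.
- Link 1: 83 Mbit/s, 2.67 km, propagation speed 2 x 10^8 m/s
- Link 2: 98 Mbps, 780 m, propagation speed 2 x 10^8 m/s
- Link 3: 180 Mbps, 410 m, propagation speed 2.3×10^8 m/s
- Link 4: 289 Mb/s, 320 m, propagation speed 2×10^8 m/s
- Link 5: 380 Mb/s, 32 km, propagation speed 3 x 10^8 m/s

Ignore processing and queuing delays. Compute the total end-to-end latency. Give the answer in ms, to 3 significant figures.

0.138 ms

L = 40 × 8 = 320 bits.
Transmission delays (L/R per hop): 0.00385542, 0.00326531, 0.00177778, 0.00110727, 0.000842105 ms; sum = 0.0108479 ms.
Propagation delays (d/s per hop): 0.01335, 0.0039, 0.00178261, 0.0016, 0.106667 ms; sum = 0.127299 ms.
End-to-end = 0.138 ms.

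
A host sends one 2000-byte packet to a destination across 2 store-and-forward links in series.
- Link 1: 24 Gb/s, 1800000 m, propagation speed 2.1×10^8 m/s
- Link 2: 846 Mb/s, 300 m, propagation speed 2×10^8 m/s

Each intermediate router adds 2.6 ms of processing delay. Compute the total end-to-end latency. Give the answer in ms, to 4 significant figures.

11.19 ms

L = 2000 × 8 = 16000 bits.
Transmission delays (L/R per hop): 0.000666667, 0.0189125 ms; sum = 0.0195792 ms.
Propagation delays (d/s per hop): 8.57143, 0.0015 ms; sum = 8.57293 ms.
Processing at 1 router(s): 1 × 2.6 ms = 2.6 ms.
End-to-end = 11.19 ms.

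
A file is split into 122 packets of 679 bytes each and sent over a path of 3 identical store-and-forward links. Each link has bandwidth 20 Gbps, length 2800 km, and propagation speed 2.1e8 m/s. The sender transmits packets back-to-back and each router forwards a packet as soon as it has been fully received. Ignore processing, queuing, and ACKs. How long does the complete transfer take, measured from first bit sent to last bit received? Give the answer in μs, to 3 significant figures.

Per-hop transmission t_tx = L/R = 5432/20000000000 = 0.2716 μs.
Per-hop propagation t_prop = 2800000/210000000 = 13333.3 μs.
Pipeline fill: first packet needs 3·t_tx to clear all hops; remaining 121 packets each add one t_tx.
Total = (3+122-1)·t_tx + 3·t_prop = 124·0.2716 + 3·13333.3 = 40000 μs.

40000 μs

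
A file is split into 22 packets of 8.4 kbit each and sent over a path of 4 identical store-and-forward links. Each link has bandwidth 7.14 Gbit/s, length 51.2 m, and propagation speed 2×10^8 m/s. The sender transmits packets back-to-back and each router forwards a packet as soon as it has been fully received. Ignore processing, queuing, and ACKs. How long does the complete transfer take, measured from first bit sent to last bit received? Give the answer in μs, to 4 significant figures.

Per-hop transmission t_tx = L/R = 8400/7140000000 = 1.17647 μs.
Per-hop propagation t_prop = 51.2/200000000 = 0.256 μs.
Pipeline fill: first packet needs 4·t_tx to clear all hops; remaining 21 packets each add one t_tx.
Total = (4+22-1)·t_tx + 4·t_prop = 25·1.17647 + 4·0.256 = 30.44 μs.

30.44 μs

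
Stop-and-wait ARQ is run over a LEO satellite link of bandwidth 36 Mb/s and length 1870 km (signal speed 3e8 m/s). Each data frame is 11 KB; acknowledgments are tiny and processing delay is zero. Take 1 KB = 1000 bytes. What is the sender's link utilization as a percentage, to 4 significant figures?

t_tx = L/R = 88000/36000000 = 0.00244444 s.
t_prop = 1870000/300000000 = 0.00623333 s; RTT = 0.0124667 s.
Cycle = t_tx + RTT = 0.0149111 s.
Utilization = t_tx / cycle = 0.00244444/0.0149111 = 16.39 %.

16.39 %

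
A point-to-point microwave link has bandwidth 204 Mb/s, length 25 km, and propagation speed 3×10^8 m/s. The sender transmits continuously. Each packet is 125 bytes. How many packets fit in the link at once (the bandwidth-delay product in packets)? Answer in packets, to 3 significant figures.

17.0 packets

Propagation delay = 25000 / 300000000 = 8.33333e-05 s.
BDP = R × t_prop = 204000000 × 8.33333e-05 = 17000 bits.
In packets of 1000 bits: 17.0 packets.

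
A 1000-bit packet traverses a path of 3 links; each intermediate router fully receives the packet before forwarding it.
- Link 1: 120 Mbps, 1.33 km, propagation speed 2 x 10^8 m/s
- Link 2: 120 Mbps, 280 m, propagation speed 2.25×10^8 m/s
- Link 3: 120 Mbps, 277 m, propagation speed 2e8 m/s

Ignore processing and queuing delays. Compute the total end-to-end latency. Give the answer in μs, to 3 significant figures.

Transmission delay per hop = L/R = 1000/120000000 = 8.33333 μs; 3 hops → 25 μs.
Propagation delays (d/s per hop): 6.65, 1.24444, 1.385 μs; sum = 9.27944 μs.
End-to-end = 34.3 μs.

34.3 μs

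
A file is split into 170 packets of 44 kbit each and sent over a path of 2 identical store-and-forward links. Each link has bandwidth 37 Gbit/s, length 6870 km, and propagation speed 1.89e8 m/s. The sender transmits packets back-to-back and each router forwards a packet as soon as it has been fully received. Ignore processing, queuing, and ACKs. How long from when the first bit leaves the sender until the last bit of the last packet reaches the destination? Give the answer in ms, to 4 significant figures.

72.90 ms

Per-hop transmission t_tx = L/R = 44000/37000000000 = 0.00118919 ms.
Per-hop propagation t_prop = 6870000/189000000 = 36.3492 ms.
Pipeline fill: first packet needs 2·t_tx to clear all hops; remaining 169 packets each add one t_tx.
Total = (2+170-1)·t_tx + 2·t_prop = 171·0.00118919 + 2·36.3492 = 72.90 ms.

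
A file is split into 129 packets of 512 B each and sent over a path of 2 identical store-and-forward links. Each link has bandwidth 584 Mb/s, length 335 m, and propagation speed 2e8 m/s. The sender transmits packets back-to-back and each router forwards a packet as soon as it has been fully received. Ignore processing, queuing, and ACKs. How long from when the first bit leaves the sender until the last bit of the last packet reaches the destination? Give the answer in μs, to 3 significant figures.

915 μs

Per-hop transmission t_tx = L/R = 4096/584000000 = 7.0137 μs.
Per-hop propagation t_prop = 335/200000000 = 1.675 μs.
Pipeline fill: first packet needs 2·t_tx to clear all hops; remaining 128 packets each add one t_tx.
Total = (2+129-1)·t_tx + 2·t_prop = 130·7.0137 + 2·1.675 = 915 μs.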